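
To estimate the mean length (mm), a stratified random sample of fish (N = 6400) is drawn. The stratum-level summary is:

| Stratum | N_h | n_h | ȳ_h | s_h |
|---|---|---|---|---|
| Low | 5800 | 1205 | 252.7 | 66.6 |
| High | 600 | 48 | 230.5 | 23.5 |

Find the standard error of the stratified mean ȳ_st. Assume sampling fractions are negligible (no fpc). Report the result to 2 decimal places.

SE(ȳ_st) ≈ 1.77

V̂(ȳ_st) = Σ W_h² s_h²/n_h, with W_h = N_h/N and N = 6400:
  stratum Low: (5800/6400)²·66.6²/1205 = 3.02313
  stratum High: (600/6400)²·23.5²/48 = 0.10112
V̂(ȳ_st) = 3.12425
SE(ȳ_st) = √3.12425 = 1.76756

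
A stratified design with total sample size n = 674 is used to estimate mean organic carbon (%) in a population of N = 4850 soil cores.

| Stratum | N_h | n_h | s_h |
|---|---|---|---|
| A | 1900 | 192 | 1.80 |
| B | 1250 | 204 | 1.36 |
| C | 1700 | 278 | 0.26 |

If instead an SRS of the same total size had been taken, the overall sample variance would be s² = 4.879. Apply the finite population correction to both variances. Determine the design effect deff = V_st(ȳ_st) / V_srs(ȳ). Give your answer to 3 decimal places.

deff ≈ 0.458

V̂(ȳ_st) = Σ W_h² (1 − n_h/N_h) s_h²/n_h, with W_h = N_h/N and N = 4850:
  stratum A: (1900/4850)²·(1 − 192/1900)·1.80²/192 = 0.0023281
  stratum B: (1250/4850)²·(1 − 204/1250)·1.36²/204 = 0.000503971
  stratum C: (1700/4850)²·(1 − 278/1700)·0.26²/278 = 2.499e-05
V_st = 0.00285706
V_srs = (1 − 674/4850)·4.879/674 = 0.00623289
deff = V_st / V_srs = 0.00285706/0.00623289 = 0.4584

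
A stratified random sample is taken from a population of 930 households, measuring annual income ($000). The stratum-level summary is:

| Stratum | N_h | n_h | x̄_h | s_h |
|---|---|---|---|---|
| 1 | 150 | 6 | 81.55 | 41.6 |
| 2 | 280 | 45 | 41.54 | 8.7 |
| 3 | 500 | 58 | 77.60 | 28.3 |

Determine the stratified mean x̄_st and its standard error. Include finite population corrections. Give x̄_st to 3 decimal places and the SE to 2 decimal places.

x̄_st ≈ 67.380, SE ≈ 3.30

x̄_st = Σ W_h x̄_h = (150·81.55 + 280·41.54 + 500·77.60)/930 = 67.38032
V̂(x̄_st) = Σ W_h² (1 − n_h/N_h) s_h²/n_h, with W_h = N_h/N and N = 930:
  stratum 1: (150/930)²·(1 − 6/150)·41.6²/6 = 7.20316
  stratum 2: (280/930)²·(1 − 45/280)·8.7²/45 = 0.127963
  stratum 3: (500/930)²·(1 − 58/500)·28.3²/58 = 3.52835
V̂(x̄_st) = 10.8595
SE(x̄_st) = √10.8595 = 3.29537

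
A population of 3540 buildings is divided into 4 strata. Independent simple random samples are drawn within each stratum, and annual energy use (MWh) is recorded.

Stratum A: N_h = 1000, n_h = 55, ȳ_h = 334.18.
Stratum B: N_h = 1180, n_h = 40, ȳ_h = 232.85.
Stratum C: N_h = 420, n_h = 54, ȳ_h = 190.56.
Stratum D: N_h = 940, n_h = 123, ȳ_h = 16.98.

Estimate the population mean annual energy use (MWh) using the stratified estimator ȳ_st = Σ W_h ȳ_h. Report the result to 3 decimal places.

N = Σ N_h = 3540. Stratum weights W_h = N_h/N.
ȳ_st = (1000·334.18 + 1180·232.85 + 420·190.56 + 940·16.98) / 3540 = 199.13542

ȳ_st ≈ 199.135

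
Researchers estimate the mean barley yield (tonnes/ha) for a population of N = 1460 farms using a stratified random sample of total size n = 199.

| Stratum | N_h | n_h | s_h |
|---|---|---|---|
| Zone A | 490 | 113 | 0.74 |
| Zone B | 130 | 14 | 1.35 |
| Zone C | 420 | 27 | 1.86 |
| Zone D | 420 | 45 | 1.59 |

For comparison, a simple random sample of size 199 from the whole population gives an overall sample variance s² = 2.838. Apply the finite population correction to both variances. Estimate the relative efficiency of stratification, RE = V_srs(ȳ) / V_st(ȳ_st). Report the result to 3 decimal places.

V̂(ȳ_st) = Σ W_h² (1 − n_h/N_h) s_h²/n_h, with W_h = N_h/N and N = 1460:
  stratum Zone A: (490/1460)²·(1 − 113/490)·0.74²/113 = 0.000419968
  stratum Zone B: (130/1460)²·(1 − 14/130)·1.35²/14 = 0.000920948
  stratum Zone C: (420/1460)²·(1 − 27/420)·1.86²/27 = 0.00992198
  stratum Zone D: (420/1460)²·(1 − 45/420)·1.59²/45 = 0.00415104
V_st = 0.0154139
V_srs = (1 − 199/1460)·2.838/199 = 0.0123175
Relative efficiency = V_srs / V_st = 0.0123175/0.0154139 = 0.7991

RE ≈ 0.799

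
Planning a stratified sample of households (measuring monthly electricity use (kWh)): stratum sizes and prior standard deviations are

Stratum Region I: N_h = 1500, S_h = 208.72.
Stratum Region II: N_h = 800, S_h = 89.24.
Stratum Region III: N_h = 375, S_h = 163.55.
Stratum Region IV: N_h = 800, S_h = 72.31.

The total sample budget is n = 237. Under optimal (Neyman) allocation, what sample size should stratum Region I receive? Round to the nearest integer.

Neyman allocation: n_h = n · N_h S_h / Σ N_i S_i, with n = 237.
  stratum Region I: N_h·S_h = 1500·208.72 = 313080.00
  stratum Region II: N_h·S_h = 800·89.24 = 71392.00
  stratum Region III: N_h·S_h = 375·163.55 = 61331.25
  stratum Region IV: N_h·S_h = 800·72.31 = 57848.00
Σ N_h S_h = 503651.25
n for stratum Region I = 237·313080.00/503651.25 = 147.324 → 147

147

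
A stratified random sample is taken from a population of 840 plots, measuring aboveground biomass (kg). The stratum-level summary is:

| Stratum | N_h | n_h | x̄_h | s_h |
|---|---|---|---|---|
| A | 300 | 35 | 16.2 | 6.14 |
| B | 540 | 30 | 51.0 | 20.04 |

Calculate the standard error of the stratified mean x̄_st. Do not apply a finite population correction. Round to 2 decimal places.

SE(x̄_st) ≈ 2.38

V̂(x̄_st) = Σ W_h² s_h²/n_h, with W_h = N_h/N and N = 840:
  stratum A: (300/840)²·6.14²/35 = 0.137389
  stratum B: (540/840)²·20.04²/30 = 5.53227
V̂(x̄_st) = 5.66966
SE(x̄_st) = √5.66966 = 2.3811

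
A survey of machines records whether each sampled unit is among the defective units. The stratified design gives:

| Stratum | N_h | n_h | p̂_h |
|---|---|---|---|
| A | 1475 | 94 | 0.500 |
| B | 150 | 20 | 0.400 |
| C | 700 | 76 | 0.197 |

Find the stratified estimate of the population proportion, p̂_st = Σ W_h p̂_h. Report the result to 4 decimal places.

N = 2325; stratum weights W_h = N_h/N.
p̂_st = Σ W_h p̂_h = (1475·0.500 + 150·0.400 + 700·0.197)/2325 = 0.40232

p̂_st ≈ 0.4023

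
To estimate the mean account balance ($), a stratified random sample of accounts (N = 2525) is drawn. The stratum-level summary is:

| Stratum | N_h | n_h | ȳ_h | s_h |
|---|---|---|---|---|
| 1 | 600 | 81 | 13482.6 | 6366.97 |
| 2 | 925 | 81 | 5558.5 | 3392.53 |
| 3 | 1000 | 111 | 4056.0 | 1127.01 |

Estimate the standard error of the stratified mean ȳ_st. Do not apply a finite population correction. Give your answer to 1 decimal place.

V̂(ȳ_st) = Σ W_h² s_h²/n_h, with W_h = N_h/N and N = 2525:
  stratum 1: (600/2525)²·6366.97²/81 = 28259.2
  stratum 2: (925/2525)²·3392.53²/81 = 19068.8
  stratum 3: (1000/2525)²·1127.01²/111 = 1794.77
V̂(ȳ_st) = 49122.8
SE(ȳ_st) = √49122.8 = 221.637

SE(ȳ_st) ≈ 221.6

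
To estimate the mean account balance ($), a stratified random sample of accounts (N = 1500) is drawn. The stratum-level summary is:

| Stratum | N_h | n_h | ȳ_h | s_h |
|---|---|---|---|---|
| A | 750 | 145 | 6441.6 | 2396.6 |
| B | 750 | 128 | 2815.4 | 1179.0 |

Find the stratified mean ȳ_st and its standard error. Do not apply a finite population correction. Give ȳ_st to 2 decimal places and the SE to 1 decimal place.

ȳ_st ≈ 4628.50, SE ≈ 112.3

ȳ_st = Σ W_h ȳ_h = (750·6441.6 + 750·2815.4)/1500 = 4628.50000
V̂(ȳ_st) = Σ W_h² s_h²/n_h, with W_h = N_h/N and N = 1500:
  stratum A: (750/1500)²·2396.6²/145 = 9902.92
  stratum B: (750/1500)²·1179.0²/128 = 2714.92
V̂(ȳ_st) = 12617.8
SE(ȳ_st) = √12617.8 = 112.329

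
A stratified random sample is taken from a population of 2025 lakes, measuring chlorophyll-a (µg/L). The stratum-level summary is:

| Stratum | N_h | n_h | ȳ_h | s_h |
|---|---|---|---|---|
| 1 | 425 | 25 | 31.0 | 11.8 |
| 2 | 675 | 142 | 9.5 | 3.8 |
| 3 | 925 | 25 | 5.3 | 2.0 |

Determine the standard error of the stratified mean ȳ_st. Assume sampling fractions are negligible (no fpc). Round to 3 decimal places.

SE(ȳ_st) ≈ 0.539

V̂(ȳ_st) = Σ W_h² s_h²/n_h, with W_h = N_h/N and N = 2025:
  stratum 1: (425/2025)²·11.8²/25 = 0.245331
  stratum 2: (675/2025)²·3.8²/142 = 0.0112989
  stratum 3: (925/2025)²·2.0²/25 = 0.0333852
V̂(ȳ_st) = 0.290015
SE(ȳ_st) = √0.290015 = 0.53853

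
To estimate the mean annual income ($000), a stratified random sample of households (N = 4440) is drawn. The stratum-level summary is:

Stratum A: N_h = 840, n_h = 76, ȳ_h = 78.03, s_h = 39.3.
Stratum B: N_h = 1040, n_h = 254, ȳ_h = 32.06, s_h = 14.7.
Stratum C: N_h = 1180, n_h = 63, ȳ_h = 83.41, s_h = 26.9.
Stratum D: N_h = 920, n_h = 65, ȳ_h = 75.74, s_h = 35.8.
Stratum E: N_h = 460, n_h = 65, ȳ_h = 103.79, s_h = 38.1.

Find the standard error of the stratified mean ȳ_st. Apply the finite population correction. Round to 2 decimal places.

V̂(ȳ_st) = Σ W_h² (1 − n_h/N_h) s_h²/n_h, with W_h = N_h/N and N = 4440:
  stratum A: (840/4440)²·(1 − 76/840)·39.3²/76 = 0.661574
  stratum B: (1040/4440)²·(1 − 254/1040)·14.7²/254 = 0.0352769
  stratum C: (1180/4440)²·(1 − 63/1180)·26.9²/63 = 0.767951
  stratum D: (920/4440)²·(1 − 65/920)·35.8²/65 = 0.786757
  stratum E: (460/4440)²·(1 − 65/460)·38.1²/65 = 0.205838
V̂(ȳ_st) = 2.4574
SE(ȳ_st) = √2.4574 = 1.56761

SE(ȳ_st) ≈ 1.57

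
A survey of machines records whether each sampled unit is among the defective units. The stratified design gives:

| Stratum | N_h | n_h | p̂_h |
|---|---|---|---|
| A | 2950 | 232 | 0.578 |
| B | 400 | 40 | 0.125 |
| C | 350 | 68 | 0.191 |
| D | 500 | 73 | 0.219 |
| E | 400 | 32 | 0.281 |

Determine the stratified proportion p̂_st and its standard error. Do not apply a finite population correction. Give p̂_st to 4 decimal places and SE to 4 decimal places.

p̂_st ≈ 0.4443, SE ≈ 0.0234

N = 4600; stratum weights W_h = N_h/N.
p̂_st = Σ W_h p̂_h = (2950·0.578 + 400·0.125 + 350·0.191 + 500·0.219 + 400·0.281)/4600 = 0.44432
V̂(p̂_st) = Σ W_h² p̂_h(1−p̂_h)/(n_h−1):
  stratum A: (2950/4600)²·0.578·0.422/231 = 0.000434267
  stratum B: (400/4600)²·0.125·0.875/39 = 2.1206e-05
  stratum C: (350/4600)²·0.191·0.809/67 = 1.33514e-05
  stratum D: (500/4600)²·0.219·0.781/72 = 2.80664e-05
  stratum E: (400/4600)²·0.281·0.719/31 = 4.92808e-05
V̂(p̂_st) = 0.000546171; SE = √V̂ = 0.0233703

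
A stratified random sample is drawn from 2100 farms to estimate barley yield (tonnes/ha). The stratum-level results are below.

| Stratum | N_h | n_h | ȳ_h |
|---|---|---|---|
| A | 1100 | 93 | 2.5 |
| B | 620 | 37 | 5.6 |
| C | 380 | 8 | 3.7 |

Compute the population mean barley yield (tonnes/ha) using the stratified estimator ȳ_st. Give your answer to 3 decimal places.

ȳ_st ≈ 3.632

N = Σ N_h = 2100. Stratum weights W_h = N_h/N.
ȳ_st = (1100·2.5 + 620·5.6 + 380·3.7) / 2100 = 3.63238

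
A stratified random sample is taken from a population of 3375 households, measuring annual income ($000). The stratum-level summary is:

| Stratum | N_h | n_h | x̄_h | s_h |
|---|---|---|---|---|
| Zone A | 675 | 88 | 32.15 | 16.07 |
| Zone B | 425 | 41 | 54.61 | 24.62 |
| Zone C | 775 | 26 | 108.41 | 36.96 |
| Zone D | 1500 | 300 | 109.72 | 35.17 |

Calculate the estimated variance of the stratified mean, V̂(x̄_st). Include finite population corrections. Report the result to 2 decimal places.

V̂(x̄_st) ≈ 3.64

V̂(x̄_st) = Σ W_h² (1 − n_h/N_h) s_h²/n_h, with W_h = N_h/N and N = 3375:
  stratum Zone A: (675/3375)²·(1 − 88/675)·16.07²/88 = 0.102081
  stratum Zone B: (425/3375)²·(1 − 41/425)·24.62²/41 = 0.211819
  stratum Zone C: (775/3375)²·(1 − 26/775)·36.96²/26 = 2.67748
  stratum Zone D: (1500/3375)²·(1 − 300/1500)·35.17²/300 = 0.651551
V̂(x̄_st) = 3.64293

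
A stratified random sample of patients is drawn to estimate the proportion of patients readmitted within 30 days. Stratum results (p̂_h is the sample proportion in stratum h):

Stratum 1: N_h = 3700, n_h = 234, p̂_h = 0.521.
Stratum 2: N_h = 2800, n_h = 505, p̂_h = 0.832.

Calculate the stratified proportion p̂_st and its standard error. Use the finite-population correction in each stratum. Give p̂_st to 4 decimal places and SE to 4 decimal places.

N = 6500; stratum weights W_h = N_h/N.
p̂_st = Σ W_h p̂_h = (3700·0.521 + 2800·0.832)/6500 = 0.65497
V̂(p̂_st) = Σ W_h² (1 − n_h/N_h) p̂_h(1−p̂_h)/(n_h−1):
  stratum 1: (3700/6500)²·(1 − 234/3700)·0.521·0.479/233 = 0.000325103
  stratum 2: (2800/6500)²·(1 − 505/2800)·0.832·0.168/504 = 4.21809e-05
V̂(p̂_st) = 0.000367284; SE = √V̂ = 0.0191647

p̂_st ≈ 0.6550, SE ≈ 0.0192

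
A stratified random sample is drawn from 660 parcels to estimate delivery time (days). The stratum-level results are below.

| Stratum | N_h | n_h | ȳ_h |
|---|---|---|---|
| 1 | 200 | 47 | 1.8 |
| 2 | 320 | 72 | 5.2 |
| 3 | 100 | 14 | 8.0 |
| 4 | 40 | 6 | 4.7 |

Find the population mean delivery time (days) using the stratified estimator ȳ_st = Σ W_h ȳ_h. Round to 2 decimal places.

N = Σ N_h = 660. Stratum weights W_h = N_h/N.
ȳ_st = (200·1.8 + 320·5.2 + 100·8.0 + 40·4.7) / 660 = 4.5636

ȳ_st ≈ 4.56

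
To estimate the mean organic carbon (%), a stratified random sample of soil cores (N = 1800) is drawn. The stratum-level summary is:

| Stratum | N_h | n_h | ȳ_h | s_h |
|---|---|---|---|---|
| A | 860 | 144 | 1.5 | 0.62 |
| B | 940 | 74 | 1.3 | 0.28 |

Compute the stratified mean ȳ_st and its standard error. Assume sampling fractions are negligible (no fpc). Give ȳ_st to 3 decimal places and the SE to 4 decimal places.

ȳ_st ≈ 1.396, SE ≈ 0.0300

ȳ_st = Σ W_h ȳ_h = (860·1.5 + 940·1.3)/1800 = 1.39556
V̂(ȳ_st) = Σ W_h² s_h²/n_h, with W_h = N_h/N and N = 1800:
  stratum A: (860/1800)²·0.62²/144 = 0.000609358
  stratum B: (940/1800)²·0.28²/74 = 0.000288932
V̂(ȳ_st) = 0.00089829
SE(ȳ_st) = √0.00089829 = 0.0299715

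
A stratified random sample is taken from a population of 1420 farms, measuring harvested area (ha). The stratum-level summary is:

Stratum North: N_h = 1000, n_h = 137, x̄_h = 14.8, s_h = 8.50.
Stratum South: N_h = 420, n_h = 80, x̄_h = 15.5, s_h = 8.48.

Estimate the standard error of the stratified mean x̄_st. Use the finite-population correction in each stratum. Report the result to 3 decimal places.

SE(x̄_st) ≈ 0.538

V̂(x̄_st) = Σ W_h² (1 − n_h/N_h) s_h²/n_h, with W_h = N_h/N and N = 1420:
  stratum North: (1000/1420)²·(1 − 137/1000)·8.50²/137 = 0.22571
  stratum South: (420/1420)²·(1 − 80/420)·8.48²/80 = 0.063658
V̂(x̄_st) = 0.289368
SE(x̄_st) = √0.289368 = 0.53793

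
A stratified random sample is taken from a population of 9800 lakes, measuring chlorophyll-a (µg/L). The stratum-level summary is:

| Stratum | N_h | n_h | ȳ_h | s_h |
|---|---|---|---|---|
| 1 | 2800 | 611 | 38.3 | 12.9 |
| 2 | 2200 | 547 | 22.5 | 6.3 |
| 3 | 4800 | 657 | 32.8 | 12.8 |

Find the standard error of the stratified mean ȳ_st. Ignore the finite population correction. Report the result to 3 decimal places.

SE(ȳ_st) ≈ 0.293

V̂(ȳ_st) = Σ W_h² s_h²/n_h, with W_h = N_h/N and N = 9800:
  stratum 1: (2800/9800)²·12.9²/611 = 0.0222332
  stratum 2: (2200/9800)²·6.3²/547 = 0.00365668
  stratum 3: (4800/9800)²·12.8²/657 = 0.0598253
V̂(ȳ_st) = 0.0857152
SE(ȳ_st) = √0.0857152 = 0.292772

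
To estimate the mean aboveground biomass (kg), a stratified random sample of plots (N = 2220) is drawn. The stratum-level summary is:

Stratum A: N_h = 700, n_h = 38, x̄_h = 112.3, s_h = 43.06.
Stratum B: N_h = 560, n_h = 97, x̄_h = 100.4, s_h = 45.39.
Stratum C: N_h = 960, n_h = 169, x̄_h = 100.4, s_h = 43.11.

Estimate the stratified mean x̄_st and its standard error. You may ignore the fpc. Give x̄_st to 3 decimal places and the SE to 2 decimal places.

x̄_st ≈ 104.152, SE ≈ 2.87

x̄_st = Σ W_h x̄_h = (700·112.3 + 560·100.4 + 960·100.4)/2220 = 104.15225
V̂(x̄_st) = Σ W_h² s_h²/n_h, with W_h = N_h/N and N = 2220:
  stratum A: (700/2220)²·43.06²/38 = 4.85126
  stratum B: (560/2220)²·45.39²/97 = 1.35151
  stratum C: (960/2220)²·43.11²/169 = 2.05639
V̂(x̄_st) = 8.25916
SE(x̄_st) = √8.25916 = 2.87388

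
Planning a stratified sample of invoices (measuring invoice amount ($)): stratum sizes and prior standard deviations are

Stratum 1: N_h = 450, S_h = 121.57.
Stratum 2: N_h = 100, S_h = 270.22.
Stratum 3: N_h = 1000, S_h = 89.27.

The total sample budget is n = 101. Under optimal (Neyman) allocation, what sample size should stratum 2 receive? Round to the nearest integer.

16

Neyman allocation: n_h = n · N_h S_h / Σ N_i S_i, with n = 101.
  stratum 1: N_h·S_h = 450·121.57 = 54706.50
  stratum 2: N_h·S_h = 100·270.22 = 27022.00
  stratum 3: N_h·S_h = 1000·89.27 = 89270.00
Σ N_h S_h = 170998.50
n for stratum 2 = 101·27022.00/170998.50 = 15.961 → 16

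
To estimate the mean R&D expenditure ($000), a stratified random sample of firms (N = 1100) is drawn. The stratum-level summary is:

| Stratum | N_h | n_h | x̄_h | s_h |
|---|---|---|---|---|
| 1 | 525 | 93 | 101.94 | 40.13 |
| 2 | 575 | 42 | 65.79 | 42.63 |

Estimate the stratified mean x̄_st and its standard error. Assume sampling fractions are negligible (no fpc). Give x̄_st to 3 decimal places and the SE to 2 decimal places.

x̄_st ≈ 83.043, SE ≈ 3.97

x̄_st = Σ W_h x̄_h = (525·101.94 + 575·65.79)/1100 = 83.04341
V̂(x̄_st) = Σ W_h² s_h²/n_h, with W_h = N_h/N and N = 1100:
  stratum 1: (525/1100)²·40.13²/93 = 3.94447
  stratum 2: (575/1100)²·42.63²/42 = 11.8231
V̂(x̄_st) = 15.7676
SE(x̄_st) = √15.7676 = 3.97084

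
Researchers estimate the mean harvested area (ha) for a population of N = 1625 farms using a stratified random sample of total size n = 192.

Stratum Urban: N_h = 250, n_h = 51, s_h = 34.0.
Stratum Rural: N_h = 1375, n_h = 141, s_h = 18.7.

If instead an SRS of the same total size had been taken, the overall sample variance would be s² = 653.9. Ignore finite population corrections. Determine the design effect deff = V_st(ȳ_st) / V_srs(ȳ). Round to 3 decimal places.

deff ≈ 0.679

V̂(ȳ_st) = Σ W_h² s_h²/n_h, with W_h = N_h/N and N = 1625:
  stratum Urban: (250/1625)²·34.0²/51 = 0.536489
  stratum Rural: (1375/1625)²·18.7²/141 = 1.77567
V_st = 2.31216
V_srs = s²/n = 653.9/192 = 3.40573
deff = V_st / V_srs = 2.31216/3.40573 = 0.6789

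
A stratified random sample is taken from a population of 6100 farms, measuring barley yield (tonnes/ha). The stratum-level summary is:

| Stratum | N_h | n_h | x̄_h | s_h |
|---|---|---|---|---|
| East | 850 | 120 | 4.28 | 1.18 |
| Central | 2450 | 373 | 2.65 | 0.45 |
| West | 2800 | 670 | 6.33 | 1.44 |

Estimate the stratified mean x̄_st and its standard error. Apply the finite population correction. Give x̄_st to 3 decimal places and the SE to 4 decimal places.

x̄_st = Σ W_h x̄_h = (850·4.28 + 2450·2.65 + 2800·6.33)/6100 = 4.56631
V̂(x̄_st) = Σ W_h² (1 − n_h/N_h) s_h²/n_h, with W_h = N_h/N and N = 6100:
  stratum East: (850/6100)²·(1 − 120/850)·1.18²/120 = 0.000193493
  stratum Central: (2450/6100)²·(1 − 373/2450)·0.45²/373 = 7.42436e-05
  stratum West: (2800/6100)²·(1 − 670/2800)·1.44²/670 = 0.000496053
V̂(x̄_st) = 0.00076379
SE(x̄_st) = √0.00076379 = 0.0276367

x̄_st ≈ 4.566, SE ≈ 0.0276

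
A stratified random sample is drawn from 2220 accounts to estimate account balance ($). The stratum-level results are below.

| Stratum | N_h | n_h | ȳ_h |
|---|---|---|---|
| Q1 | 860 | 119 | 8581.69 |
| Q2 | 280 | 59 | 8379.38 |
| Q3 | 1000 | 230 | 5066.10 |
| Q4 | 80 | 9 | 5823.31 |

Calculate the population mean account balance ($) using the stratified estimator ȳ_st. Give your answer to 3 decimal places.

N = Σ N_h = 2220. Stratum weights W_h = N_h/N.
ȳ_st = (860·8581.69 + 280·8379.38 + 1000·5066.10 + 80·5823.31) / 2220 = 6873.17324

ȳ_st ≈ 6873.173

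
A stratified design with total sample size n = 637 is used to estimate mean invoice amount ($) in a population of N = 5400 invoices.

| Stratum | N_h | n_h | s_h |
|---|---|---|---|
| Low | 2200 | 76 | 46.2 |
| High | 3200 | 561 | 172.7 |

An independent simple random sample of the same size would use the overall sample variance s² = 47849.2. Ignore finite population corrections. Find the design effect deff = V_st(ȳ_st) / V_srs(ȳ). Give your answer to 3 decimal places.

V̂(ȳ_st) = Σ W_h² s_h²/n_h, with W_h = N_h/N and N = 5400:
  stratum Low: (2200/5400)²·46.2²/76 = 4.66153
  stratum High: (3200/5400)²·172.7²/561 = 18.6696
V_st = 23.3311
V_srs = s²/n = 47849.2/637 = 75.1165
deff = V_st / V_srs = 23.3311/75.1165 = 0.3106

deff ≈ 0.311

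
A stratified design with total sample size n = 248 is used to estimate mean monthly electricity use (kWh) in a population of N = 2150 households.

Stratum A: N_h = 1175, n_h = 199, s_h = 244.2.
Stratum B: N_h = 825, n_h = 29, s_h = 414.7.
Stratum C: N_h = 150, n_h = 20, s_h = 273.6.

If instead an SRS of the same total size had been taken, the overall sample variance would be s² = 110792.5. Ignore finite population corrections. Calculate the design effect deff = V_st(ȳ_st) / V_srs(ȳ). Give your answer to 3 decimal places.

V̂(ȳ_st) = Σ W_h² s_h²/n_h, with W_h = N_h/N and N = 2150:
  stratum A: (1175/2150)²·244.2²/199 = 89.5029
  stratum B: (825/2150)²·414.7²/29 = 873.175
  stratum C: (150/2150)²·273.6²/20 = 18.2183
V_st = 980.896
V_srs = s²/n = 110792.5/248 = 446.744
deff = V_st / V_srs = 980.896/446.744 = 2.1957

deff ≈ 2.196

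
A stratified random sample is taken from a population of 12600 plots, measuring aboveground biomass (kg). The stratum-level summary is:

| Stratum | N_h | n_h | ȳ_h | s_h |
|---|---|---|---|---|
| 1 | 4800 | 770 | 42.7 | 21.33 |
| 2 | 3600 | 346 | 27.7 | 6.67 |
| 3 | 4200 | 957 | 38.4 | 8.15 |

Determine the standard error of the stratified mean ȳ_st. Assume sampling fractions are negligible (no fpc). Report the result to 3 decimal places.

V̂(ȳ_st) = Σ W_h² s_h²/n_h, with W_h = N_h/N and N = 12600:
  stratum 1: (4800/12600)²·21.33²/770 = 0.0857497
  stratum 2: (3600/12600)²·6.67²/346 = 0.0104964
  stratum 3: (4200/12600)²·8.15²/957 = 0.00771189
V̂(ȳ_st) = 0.103958
SE(ȳ_st) = √0.103958 = 0.322425

SE(ȳ_st) ≈ 0.322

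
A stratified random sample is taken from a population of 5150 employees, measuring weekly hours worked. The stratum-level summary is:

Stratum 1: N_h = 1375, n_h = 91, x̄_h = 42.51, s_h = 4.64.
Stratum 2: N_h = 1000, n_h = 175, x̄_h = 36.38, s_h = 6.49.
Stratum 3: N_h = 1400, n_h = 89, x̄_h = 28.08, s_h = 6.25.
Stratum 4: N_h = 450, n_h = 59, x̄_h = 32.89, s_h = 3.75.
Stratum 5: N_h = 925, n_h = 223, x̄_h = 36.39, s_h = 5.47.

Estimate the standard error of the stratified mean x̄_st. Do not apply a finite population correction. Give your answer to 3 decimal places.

SE(x̄_st) ≈ 0.254

V̂(x̄_st) = Σ W_h² s_h²/n_h, with W_h = N_h/N and N = 5150:
  stratum 1: (1375/5150)²·4.64²/91 = 0.016865
  stratum 2: (1000/5150)²·6.49²/175 = 0.0090748
  stratum 3: (1400/5150)²·6.25²/89 = 0.0324348
  stratum 4: (450/5150)²·3.75²/59 = 0.00181979
  stratum 5: (925/5150)²·5.47²/223 = 0.00432851
V̂(x̄_st) = 0.0645229
SE(x̄_st) = √0.0645229 = 0.254014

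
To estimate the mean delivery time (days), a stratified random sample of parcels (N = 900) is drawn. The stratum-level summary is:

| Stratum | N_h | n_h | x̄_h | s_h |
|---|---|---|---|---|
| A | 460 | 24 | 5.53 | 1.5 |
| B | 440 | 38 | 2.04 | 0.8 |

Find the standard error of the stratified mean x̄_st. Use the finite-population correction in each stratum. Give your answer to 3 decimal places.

V̂(x̄_st) = Σ W_h² (1 − n_h/N_h) s_h²/n_h, with W_h = N_h/N and N = 900:
  stratum A: (460/900)²·(1 − 24/460)·1.5²/24 = 0.023213
  stratum B: (440/900)²·(1 − 38/440)·0.8²/38 = 0.00367782
V̂(x̄_st) = 0.0268908
SE(x̄_st) = √0.0268908 = 0.163984

SE(x̄_st) ≈ 0.164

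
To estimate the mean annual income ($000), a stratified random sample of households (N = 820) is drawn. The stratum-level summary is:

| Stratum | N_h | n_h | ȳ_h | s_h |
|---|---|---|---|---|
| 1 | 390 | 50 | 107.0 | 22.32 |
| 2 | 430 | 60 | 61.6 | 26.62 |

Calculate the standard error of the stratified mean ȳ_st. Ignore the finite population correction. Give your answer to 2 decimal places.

SE(ȳ_st) ≈ 2.35

V̂(ȳ_st) = Σ W_h² s_h²/n_h, with W_h = N_h/N and N = 820:
  stratum 1: (390/820)²·22.32²/50 = 2.25382
  stratum 2: (430/820)²·26.62²/60 = 3.24769
V̂(ȳ_st) = 5.50151
SE(ȳ_st) = √5.50151 = 2.34553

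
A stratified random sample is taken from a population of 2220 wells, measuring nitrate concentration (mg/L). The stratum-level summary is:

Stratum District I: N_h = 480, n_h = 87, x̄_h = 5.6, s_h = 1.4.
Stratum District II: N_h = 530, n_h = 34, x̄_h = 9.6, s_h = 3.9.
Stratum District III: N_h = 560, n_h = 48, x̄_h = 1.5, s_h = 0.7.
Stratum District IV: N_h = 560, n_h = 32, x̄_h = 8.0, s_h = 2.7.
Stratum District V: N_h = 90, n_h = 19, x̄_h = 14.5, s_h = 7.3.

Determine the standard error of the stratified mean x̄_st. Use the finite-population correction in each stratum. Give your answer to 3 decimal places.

V̂(x̄_st) = Σ W_h² (1 − n_h/N_h) s_h²/n_h, with W_h = N_h/N and N = 2220:
  stratum District I: (480/2220)²·(1 − 87/480)·1.4²/87 = 0.000862312
  stratum District II: (530/2220)²·(1 − 34/530)·3.9²/34 = 0.0238617
  stratum District III: (560/2220)²·(1 − 48/560)·0.7²/48 = 0.000593891
  stratum District IV: (560/2220)²·(1 − 32/560)·2.7²/32 = 0.0136676
  stratum District V: (90/2220)²·(1 − 19/90)·7.3²/19 = 0.00363653
V̂(x̄_st) = 0.0426221
SE(x̄_st) = √0.0426221 = 0.206451

SE(x̄_st) ≈ 0.206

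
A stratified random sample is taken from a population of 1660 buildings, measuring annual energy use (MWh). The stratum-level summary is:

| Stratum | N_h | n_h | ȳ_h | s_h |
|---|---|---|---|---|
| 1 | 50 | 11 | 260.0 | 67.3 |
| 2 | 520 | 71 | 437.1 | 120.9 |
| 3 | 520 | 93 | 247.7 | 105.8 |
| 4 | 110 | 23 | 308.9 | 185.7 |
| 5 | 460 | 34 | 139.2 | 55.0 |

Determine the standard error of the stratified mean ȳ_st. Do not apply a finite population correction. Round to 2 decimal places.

SE(ȳ_st) ≈ 6.77

V̂(ȳ_st) = Σ W_h² s_h²/n_h, with W_h = N_h/N and N = 1660:
  stratum 1: (50/1660)²·67.3²/11 = 0.373561
  stratum 2: (520/1660)²·120.9²/71 = 20.2016
  stratum 3: (520/1660)²·105.8²/93 = 11.8108
  stratum 4: (110/1660)²·185.7²/23 = 6.58363
  stratum 5: (460/1660)²·55.0²/34 = 6.83197
V̂(ȳ_st) = 45.8015
SE(ȳ_st) = √45.8015 = 6.76768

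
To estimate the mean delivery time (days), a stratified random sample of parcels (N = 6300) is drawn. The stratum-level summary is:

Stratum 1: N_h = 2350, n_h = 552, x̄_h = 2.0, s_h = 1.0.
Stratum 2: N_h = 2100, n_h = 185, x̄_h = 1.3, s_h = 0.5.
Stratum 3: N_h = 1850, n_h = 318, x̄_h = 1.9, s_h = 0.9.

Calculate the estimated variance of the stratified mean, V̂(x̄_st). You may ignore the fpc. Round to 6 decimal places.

V̂(x̄_st) ≈ 0.000622

V̂(x̄_st) = Σ W_h² s_h²/n_h, with W_h = N_h/N and N = 6300:
  stratum 1: (2350/6300)²·1.0²/552 = 0.000252067
  stratum 2: (2100/6300)²·0.5²/185 = 0.00015015
  stratum 3: (1850/6300)²·0.9²/318 = 0.000219644
V̂(x̄_st) = 0.000621861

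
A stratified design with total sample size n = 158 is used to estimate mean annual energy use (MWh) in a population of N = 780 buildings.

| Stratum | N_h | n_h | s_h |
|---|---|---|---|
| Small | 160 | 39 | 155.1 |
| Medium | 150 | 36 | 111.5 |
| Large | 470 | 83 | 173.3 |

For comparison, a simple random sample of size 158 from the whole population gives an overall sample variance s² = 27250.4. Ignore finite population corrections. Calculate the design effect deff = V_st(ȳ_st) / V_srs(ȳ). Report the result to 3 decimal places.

V̂(ȳ_st) = Σ W_h² s_h²/n_h, with W_h = N_h/N and N = 780:
  stratum Small: (160/780)²·155.1²/39 = 25.9543
  stratum Medium: (150/780)²·111.5²/36 = 12.7715
  stratum Large: (470/780)²·173.3²/83 = 131.379
V_st = 170.105
V_srs = s²/n = 27250.4/158 = 172.471
deff = V_st / V_srs = 170.105/172.471 = 0.9863

deff ≈ 0.986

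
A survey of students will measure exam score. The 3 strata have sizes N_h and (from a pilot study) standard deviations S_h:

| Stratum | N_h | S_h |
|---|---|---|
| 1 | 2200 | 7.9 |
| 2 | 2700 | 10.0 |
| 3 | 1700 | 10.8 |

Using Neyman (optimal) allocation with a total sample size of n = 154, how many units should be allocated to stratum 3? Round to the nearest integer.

45

Neyman allocation: n_h = n · N_h S_h / Σ N_i S_i, with n = 154.
  stratum 1: N_h·S_h = 2200·7.9 = 17380.00
  stratum 2: N_h·S_h = 2700·10.0 = 27000.00
  stratum 3: N_h·S_h = 1700·10.8 = 18360.00
Σ N_h S_h = 62740.00
n for stratum 3 = 154·18360.00/62740.00 = 45.066 → 45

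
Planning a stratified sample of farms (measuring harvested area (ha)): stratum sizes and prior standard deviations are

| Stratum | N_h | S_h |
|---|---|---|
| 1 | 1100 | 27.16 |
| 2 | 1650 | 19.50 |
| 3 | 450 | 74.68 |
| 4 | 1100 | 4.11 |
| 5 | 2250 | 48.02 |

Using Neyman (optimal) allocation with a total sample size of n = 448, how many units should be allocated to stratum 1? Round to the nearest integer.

64

Neyman allocation: n_h = n · N_h S_h / Σ N_i S_i, with n = 448.
  stratum 1: N_h·S_h = 1100·27.16 = 29876.00
  stratum 2: N_h·S_h = 1650·19.50 = 32175.00
  stratum 3: N_h·S_h = 450·74.68 = 33606.00
  stratum 4: N_h·S_h = 1100·4.11 = 4521.00
  stratum 5: N_h·S_h = 2250·48.02 = 108045.00
Σ N_h S_h = 208223.00
n for stratum 1 = 448·29876.00/208223.00 = 64.279 → 64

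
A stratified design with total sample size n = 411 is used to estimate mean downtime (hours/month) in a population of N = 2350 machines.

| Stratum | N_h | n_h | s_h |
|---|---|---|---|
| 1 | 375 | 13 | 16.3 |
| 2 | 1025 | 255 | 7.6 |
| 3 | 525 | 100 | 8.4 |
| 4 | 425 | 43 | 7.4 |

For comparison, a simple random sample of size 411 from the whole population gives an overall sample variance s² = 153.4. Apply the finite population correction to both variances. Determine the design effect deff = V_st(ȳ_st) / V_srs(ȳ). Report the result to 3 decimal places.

V̂(ȳ_st) = Σ W_h² (1 − n_h/N_h) s_h²/n_h, with W_h = N_h/N and N = 2350:
  stratum 1: (375/2350)²·(1 − 13/375)·16.3²/13 = 0.502384
  stratum 2: (1025/2350)²·(1 − 255/1025)·7.6²/255 = 0.0323717
  stratum 3: (525/2350)²·(1 − 100/525)·8.4²/100 = 0.0285083
  stratum 4: (425/2350)²·(1 − 43/425)·7.4²/43 = 0.0374379
V_st = 0.600702
V_srs = (1 − 411/2350)·153.4/411 = 0.307959
deff = V_st / V_srs = 0.600702/0.307959 = 1.9506

deff ≈ 1.951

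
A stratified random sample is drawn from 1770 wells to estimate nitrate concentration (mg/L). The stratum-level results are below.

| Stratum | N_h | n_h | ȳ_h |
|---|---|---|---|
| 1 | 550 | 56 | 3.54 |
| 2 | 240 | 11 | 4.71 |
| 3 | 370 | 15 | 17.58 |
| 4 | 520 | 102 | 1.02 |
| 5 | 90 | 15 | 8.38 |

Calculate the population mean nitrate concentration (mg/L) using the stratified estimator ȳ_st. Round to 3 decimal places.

N = Σ N_h = 1770. Stratum weights W_h = N_h/N.
ȳ_st = (550·3.54 + 240·4.71 + 370·17.58 + 520·1.02 + 90·8.38) / 1770 = 6.13932

ȳ_st ≈ 6.139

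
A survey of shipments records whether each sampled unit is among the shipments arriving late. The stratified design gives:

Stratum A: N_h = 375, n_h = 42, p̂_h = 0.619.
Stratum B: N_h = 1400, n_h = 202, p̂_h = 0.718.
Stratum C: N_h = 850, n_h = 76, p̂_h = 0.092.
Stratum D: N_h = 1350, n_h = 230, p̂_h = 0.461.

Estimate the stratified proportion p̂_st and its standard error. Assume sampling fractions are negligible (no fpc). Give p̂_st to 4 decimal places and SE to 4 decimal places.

p̂_st ≈ 0.4875, SE ≈ 0.0188

N = 3975; stratum weights W_h = N_h/N.
p̂_st = Σ W_h p̂_h = (375·0.619 + 1400·0.718 + 850·0.092 + 1350·0.461)/3975 = 0.48752
V̂(p̂_st) = Σ W_h² p̂_h(1−p̂_h)/(n_h−1):
  stratum A: (375/3975)²·0.619·0.381/41 = 5.11941e-05
  stratum B: (1400/3975)²·0.718·0.282/201 = 0.000124957
  stratum C: (850/3975)²·0.092·0.908/75 = 5.09303e-05
  stratum D: (1350/3975)²·0.461·0.539/229 = 0.000125155
V̂(p̂_st) = 0.000352236; SE = √V̂ = 0.0187679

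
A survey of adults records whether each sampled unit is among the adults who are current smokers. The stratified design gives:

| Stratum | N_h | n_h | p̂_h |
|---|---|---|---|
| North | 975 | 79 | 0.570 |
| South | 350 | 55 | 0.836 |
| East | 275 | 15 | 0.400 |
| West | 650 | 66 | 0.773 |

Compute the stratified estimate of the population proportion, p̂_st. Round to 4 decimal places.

p̂_st ≈ 0.6492

N = 2250; stratum weights W_h = N_h/N.
p̂_st = Σ W_h p̂_h = (975·0.570 + 350·0.836 + 275·0.400 + 650·0.773)/2250 = 0.64924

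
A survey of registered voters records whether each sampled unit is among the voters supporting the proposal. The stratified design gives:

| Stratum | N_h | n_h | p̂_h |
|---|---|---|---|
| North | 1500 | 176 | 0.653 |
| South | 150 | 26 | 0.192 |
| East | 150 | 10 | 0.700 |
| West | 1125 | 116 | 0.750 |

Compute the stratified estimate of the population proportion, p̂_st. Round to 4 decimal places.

N = 2925; stratum weights W_h = N_h/N.
p̂_st = Σ W_h p̂_h = (1500·0.653 + 150·0.192 + 150·0.700 + 1125·0.750)/2925 = 0.66908

p̂_st ≈ 0.6691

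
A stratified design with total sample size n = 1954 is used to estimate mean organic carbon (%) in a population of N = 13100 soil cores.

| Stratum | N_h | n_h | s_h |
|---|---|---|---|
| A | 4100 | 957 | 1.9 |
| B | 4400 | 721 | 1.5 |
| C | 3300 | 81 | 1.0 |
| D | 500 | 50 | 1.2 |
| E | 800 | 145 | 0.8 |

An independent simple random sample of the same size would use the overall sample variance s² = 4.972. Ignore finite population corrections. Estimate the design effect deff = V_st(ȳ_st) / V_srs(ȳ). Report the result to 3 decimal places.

V̂(ȳ_st) = Σ W_h² s_h²/n_h, with W_h = N_h/N and N = 13100:
  stratum A: (4100/13100)²·1.9²/957 = 0.000369505
  stratum B: (4400/13100)²·1.5²/721 = 0.000352055
  stratum C: (3300/13100)²·1.0²/81 = 0.00078343
  stratum D: (500/13100)²·1.2²/50 = 4.19556e-05
  stratum E: (800/13100)²·0.8²/145 = 1.64607e-05
V_st = 0.00156341
V_srs = s²/n = 4.972/1954 = 0.00254452
deff = V_st / V_srs = 0.00156341/0.00254452 = 0.6144

deff ≈ 0.614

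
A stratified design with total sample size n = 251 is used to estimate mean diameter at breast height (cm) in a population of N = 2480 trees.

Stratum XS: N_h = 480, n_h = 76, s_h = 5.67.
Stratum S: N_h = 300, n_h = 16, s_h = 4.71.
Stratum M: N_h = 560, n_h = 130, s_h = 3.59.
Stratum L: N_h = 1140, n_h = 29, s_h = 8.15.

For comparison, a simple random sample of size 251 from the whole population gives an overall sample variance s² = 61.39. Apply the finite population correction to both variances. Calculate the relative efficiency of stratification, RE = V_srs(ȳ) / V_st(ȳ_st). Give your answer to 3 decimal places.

V̂(ȳ_st) = Σ W_h² (1 − n_h/N_h) s_h²/n_h, with W_h = N_h/N and N = 2480:
  stratum XS: (480/2480)²·(1 − 76/480)·5.67²/76 = 0.0133374
  stratum S: (300/2480)²·(1 − 16/300)·4.71²/16 = 0.0192069
  stratum M: (560/2480)²·(1 − 130/560)·3.59²/130 = 0.00388149
  stratum L: (1140/2480)²·(1 − 29/1140)·8.15²/29 = 0.471664
V_st = 0.50809
V_srs = (1 − 251/2480)·61.39/251 = 0.219828
Relative efficiency = V_srs / V_st = 0.219828/0.50809 = 0.4327

RE ≈ 0.433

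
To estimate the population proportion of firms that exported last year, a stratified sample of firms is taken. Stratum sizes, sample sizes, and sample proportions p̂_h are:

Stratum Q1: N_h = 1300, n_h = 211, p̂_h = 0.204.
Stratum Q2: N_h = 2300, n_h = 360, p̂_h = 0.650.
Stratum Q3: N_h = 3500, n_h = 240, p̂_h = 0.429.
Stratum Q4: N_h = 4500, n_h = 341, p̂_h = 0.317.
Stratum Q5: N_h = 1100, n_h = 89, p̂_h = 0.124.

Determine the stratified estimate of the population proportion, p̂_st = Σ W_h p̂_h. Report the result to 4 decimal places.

N = 12700; stratum weights W_h = N_h/N.
p̂_st = Σ W_h p̂_h = (1300·0.204 + 2300·0.650 + 3500·0.429 + 4500·0.317 + 1100·0.124)/12700 = 0.37989

p̂_st ≈ 0.3799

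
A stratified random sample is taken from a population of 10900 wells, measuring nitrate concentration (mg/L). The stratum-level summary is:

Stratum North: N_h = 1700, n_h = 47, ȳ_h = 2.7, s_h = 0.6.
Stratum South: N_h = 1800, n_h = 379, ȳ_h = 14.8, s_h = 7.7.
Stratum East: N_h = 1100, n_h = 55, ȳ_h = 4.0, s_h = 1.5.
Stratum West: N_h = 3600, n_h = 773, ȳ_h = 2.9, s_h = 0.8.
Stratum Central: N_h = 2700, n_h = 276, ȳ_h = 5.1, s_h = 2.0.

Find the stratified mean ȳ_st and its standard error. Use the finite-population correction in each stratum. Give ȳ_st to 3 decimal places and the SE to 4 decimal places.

ȳ_st = Σ W_h ȳ_h = (1700·2.7 + 1800·14.8 + 1100·4.0 + 3600·2.9 + 2700·5.1)/10900 = 5.48991
V̂(ȳ_st) = Σ W_h² (1 − n_h/N_h) s_h²/n_h, with W_h = N_h/N and N = 10900:
  stratum North: (1700/10900)²·(1 − 47/1700)·0.6²/47 = 0.000181165
  stratum South: (1800/10900)²·(1 − 379/1800)·7.7²/379 = 0.00336787
  stratum East: (1100/10900)²·(1 − 55/1100)·1.5²/55 = 0.0003958
  stratum West: (3600/10900)²·(1 − 773/3600)·0.8²/773 = 7.09212e-05
  stratum Central: (2700/10900)²·(1 − 276/2700)·2.0²/276 = 0.000798352
V̂(ȳ_st) = 0.00481411
SE(ȳ_st) = √0.00481411 = 0.0693838

ȳ_st ≈ 5.490, SE ≈ 0.0694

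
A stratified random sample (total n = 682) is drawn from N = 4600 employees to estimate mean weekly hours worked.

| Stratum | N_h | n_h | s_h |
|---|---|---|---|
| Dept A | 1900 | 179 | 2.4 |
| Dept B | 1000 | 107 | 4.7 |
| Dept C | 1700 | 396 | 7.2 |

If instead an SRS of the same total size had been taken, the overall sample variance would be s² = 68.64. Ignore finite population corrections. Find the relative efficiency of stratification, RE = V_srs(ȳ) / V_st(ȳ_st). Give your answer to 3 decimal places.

V̂(ȳ_st) = Σ W_h² s_h²/n_h, with W_h = N_h/N and N = 4600:
  stratum Dept A: (1900/4600)²·2.4²/179 = 0.00548986
  stratum Dept B: (1000/4600)²·4.7²/107 = 0.00975655
  stratum Dept C: (1700/4600)²·7.2²/396 = 0.0178794
V_st = 0.0331258
V_srs = s²/n = 68.64/682 = 0.100645
Relative efficiency = V_srs / V_st = 0.100645/0.0331258 = 3.0383

RE ≈ 3.038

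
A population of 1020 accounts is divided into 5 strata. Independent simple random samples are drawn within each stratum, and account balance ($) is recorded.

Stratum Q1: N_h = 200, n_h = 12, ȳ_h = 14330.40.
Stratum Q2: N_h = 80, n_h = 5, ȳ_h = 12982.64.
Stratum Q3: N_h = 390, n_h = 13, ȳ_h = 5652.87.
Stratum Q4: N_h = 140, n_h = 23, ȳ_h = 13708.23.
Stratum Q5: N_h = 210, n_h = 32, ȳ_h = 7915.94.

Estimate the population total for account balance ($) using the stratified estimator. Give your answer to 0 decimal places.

τ̂_st ≈ 9690810

τ̂_st = Σ N_h ȳ_h = 200·14330.40 + 80·12982.64 + 390·5652.87 + 140·13708.23 + 210·7915.94 = 9690810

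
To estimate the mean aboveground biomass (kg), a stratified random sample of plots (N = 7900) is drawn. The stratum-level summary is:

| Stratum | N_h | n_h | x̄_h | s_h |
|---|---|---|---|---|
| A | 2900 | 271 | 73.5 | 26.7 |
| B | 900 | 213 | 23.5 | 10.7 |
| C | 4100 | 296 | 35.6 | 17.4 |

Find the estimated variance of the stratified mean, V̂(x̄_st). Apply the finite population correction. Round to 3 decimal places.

V̂(x̄_st) = Σ W_h² (1 − n_h/N_h) s_h²/n_h, with W_h = N_h/N and N = 7900:
  stratum A: (2900/7900)²·(1 − 271/2900)·26.7²/271 = 0.321357
  stratum B: (900/7900)²·(1 − 213/900)·10.7²/213 = 0.00532516
  stratum C: (4100/7900)²·(1 − 296/4100)·17.4²/296 = 0.255609
V̂(x̄_st) = 0.582292

V̂(x̄_st) ≈ 0.582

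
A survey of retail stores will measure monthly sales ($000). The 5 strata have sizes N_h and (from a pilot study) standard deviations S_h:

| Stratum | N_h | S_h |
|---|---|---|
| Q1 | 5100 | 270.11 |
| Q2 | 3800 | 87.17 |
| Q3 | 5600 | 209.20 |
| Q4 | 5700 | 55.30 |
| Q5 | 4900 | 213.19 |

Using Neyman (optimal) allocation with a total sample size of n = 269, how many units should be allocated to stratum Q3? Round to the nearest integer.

Neyman allocation: n_h = n · N_h S_h / Σ N_i S_i, with n = 269.
  stratum Q1: N_h·S_h = 5100·270.11 = 1377561.00
  stratum Q2: N_h·S_h = 3800·87.17 = 331246.00
  stratum Q3: N_h·S_h = 5600·209.20 = 1171520.00
  stratum Q4: N_h·S_h = 5700·55.30 = 315210.00
  stratum Q5: N_h·S_h = 4900·213.19 = 1044631.00
Σ N_h S_h = 4240168.00
n for stratum Q3 = 269·1171520.00/4240168.00 = 74.322 → 74

74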